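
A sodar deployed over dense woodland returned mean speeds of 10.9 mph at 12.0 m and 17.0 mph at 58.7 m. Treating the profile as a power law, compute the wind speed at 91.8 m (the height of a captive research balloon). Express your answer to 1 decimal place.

First find α: α = ln(V₂/V₁)/ln(z₂/z₁) = ln(17.0/10.9)/ln(58.7/12.0) = 0.44445/1.58753 = 0.2800
Extrapolate from 58.7 m to 91.8 m: V₃ = 17.0 × (91.8/58.7)^0.2800 = 17.0 × 1.1334 = 19.2672 mph

19.3 mph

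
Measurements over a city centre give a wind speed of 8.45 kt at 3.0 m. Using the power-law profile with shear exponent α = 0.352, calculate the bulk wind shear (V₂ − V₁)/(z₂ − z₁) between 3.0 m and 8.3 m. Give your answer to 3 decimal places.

0.687 kt/m

Power law: V₂ = V₁ · (z₂/z₁)^α = 8.45 × (2.7667)^0.352 = 12.0900 kt
ΔV/Δz = (12.0900 − 8.45)/(8.3 − 3.0) = 3.6400/5.3000 = 0.68679 kt/m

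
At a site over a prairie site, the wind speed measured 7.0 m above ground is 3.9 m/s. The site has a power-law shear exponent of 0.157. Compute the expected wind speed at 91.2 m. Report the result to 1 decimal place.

5.8 m/s

Power-law profile: V₂ = V₁ · (z₂/z₁)^α
V₂ = 3.9 × (91.2/7.0)^0.157 = 3.9 × (13.0286)^0.157
    = 3.9 × 1.4964 = 5.8358 m/s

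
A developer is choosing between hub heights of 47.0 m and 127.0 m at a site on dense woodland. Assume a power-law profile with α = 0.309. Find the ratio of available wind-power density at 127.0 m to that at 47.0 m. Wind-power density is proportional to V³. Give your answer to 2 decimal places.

Speed ratio: V_B/V_A = (z_B/z_A)^α = (127.0/47.0)^0.309 = (2.7021)^0.309 = 1.35956
Power-density ratio: P_B/P_A = (V_B/V_A)³ = (1.35956)³ = 2.51299

2.51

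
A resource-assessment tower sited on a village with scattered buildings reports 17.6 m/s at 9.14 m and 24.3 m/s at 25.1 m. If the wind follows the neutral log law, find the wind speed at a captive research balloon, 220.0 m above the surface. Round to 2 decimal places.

38.70 m/s

Log law: V ∝ ln(z/z₀). From the pair, with r = V₁/V₂ = 0.72428,
ln z₀ = (ln z₁ − r·ln z₂)/(1 − r) = (2.2127 − 0.72428×3.2229)/0.27572 = -0.4410 → z₀ = 0.6434 m
V₃ = V₁ · ln(z₃/z₀)/ln(z₁/z₀) = 17.6 × 5.8346/2.6537 = 38.6971 m/s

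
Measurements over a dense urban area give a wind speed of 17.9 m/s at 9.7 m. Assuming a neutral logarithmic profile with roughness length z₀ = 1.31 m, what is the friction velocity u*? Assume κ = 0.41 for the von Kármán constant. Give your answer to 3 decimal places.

Log law: V(z) = (u*/κ) · ln(z/z₀) ⇒ u* = κ · V / ln(z/z₀)
u* = 0.41 × 17.9 / ln(9.7/1.31) = 0.41 × 17.9 / 2.0021
   = 7.3390 / 2.0021 = 3.6657 m/s

u* ≈ 3.666 m/s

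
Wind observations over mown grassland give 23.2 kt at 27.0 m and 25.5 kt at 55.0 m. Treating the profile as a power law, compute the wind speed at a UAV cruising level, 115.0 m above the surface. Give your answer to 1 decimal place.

28.1 kt

First find α: α = ln(V₂/V₁)/ln(z₂/z₁) = ln(25.5/23.2)/ln(55.0/27.0) = 0.09453/0.71150 = 0.1329
Extrapolate from 55.0 m to 115.0 m: V₃ = 25.5 × (115.0/55.0)^0.1329 = 25.5 × 1.1030 = 28.1254 kt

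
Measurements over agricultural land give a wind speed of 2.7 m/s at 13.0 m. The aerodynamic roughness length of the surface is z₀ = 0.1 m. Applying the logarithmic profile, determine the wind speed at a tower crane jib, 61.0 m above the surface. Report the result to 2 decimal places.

3.56 m/s

Log law: V(z) ∝ ln(z/z₀), so V₂/V₁ = ln(z₂/z₀) / ln(z₁/z₀).
ln(61.0/0.1) = 6.4135, ln(13.0/0.1) = 4.8675
V₂ = 2.7 × 6.4135/4.8675 = 2.7 × 1.3176 = 3.5575 m/s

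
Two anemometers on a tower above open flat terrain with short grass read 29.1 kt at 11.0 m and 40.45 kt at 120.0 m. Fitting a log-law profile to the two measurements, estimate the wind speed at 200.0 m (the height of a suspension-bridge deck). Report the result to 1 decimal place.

42.9 kt

Log law: V ∝ ln(z/z₀). From the pair, with r = V₁/V₂ = 0.71941,
ln z₀ = (ln z₁ − r·ln z₂)/(1 − r) = (2.3979 − 0.71941×4.7875)/0.28059 = -3.7287 → z₀ = 0.02402 m
V₃ = V₁ · ln(z₃/z₀)/ln(z₁/z₀) = 29.1 × 9.0271/6.1266 = 42.8763 kt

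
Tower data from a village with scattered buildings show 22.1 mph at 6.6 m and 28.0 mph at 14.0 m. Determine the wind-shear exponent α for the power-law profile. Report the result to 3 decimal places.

α ≈ 0.315

Power law: V₂/V₁ = (z₂/z₁)^α ⇒ α = ln(V₂/V₁) / ln(z₂/z₁)
α = ln(28.0/22.1) / ln(14.0/6.6) = ln(1.2670) / ln(2.1212)
  = 0.23663 / 0.75199 = 0.31467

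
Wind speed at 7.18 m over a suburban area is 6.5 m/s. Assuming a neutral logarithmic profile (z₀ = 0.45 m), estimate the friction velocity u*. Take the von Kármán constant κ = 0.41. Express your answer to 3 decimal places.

Log law: V(z) = (u*/κ) · ln(z/z₀) ⇒ u* = κ · V / ln(z/z₀)
u* = 0.41 × 6.5 / ln(7.18/0.45) = 0.41 × 6.5 / 2.7698
   = 2.6650 / 2.7698 = 0.9622 m/s

u* ≈ 0.962 m/s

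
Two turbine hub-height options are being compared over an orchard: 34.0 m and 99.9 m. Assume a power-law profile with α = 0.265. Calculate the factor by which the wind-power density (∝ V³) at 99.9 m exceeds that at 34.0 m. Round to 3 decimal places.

Speed ratio: V_B/V_A = (z_B/z_A)^α = (99.9/34.0)^0.265 = (2.9382)^0.265 = 1.33059
Power-density ratio: P_B/P_A = (V_B/V_A)³ = (1.33059)³ = 2.35575

2.356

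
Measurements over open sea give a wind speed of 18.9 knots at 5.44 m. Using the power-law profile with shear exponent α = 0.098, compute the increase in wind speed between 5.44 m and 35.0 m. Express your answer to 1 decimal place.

Power law: V₂ = V₁ · (z₂/z₁)^α = 18.9 × (6.4338)^0.098 = 22.6825 knots
ΔV = 22.6825 − 18.9 = 3.7825 knots

3.8 knots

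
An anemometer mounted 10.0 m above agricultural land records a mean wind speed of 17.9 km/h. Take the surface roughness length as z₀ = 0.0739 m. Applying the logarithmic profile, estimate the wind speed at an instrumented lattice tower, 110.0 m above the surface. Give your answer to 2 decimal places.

26.65 km/h

Log law: V(z) ∝ ln(z/z₀), so V₂/V₁ = ln(z₂/z₀) / ln(z₁/z₀).
ln(110.0/0.0739) = 7.3055, ln(10.0/0.0739) = 4.9076
V₂ = 17.9 × 7.3055/4.9076 = 17.9 × 1.4886 = 26.6460 km/h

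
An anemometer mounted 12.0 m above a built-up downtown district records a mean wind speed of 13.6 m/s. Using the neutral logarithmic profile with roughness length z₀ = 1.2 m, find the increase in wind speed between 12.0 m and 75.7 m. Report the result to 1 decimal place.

10.9 m/s

Log law: V₂ = V₁ · ln(z₂/z₀)/ln(z₁/z₀) = 13.6 × 4.1445/2.3026 = 24.4788 m/s
ΔV = 24.4788 − 13.6 = 10.8788 m/s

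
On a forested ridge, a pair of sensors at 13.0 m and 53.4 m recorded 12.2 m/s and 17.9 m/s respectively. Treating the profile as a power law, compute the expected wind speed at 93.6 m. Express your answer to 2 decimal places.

20.84 m/s

First find α: α = ln(V₂/V₁)/ln(z₂/z₁) = ln(17.9/12.2)/ln(53.4/13.0) = 0.38336/1.41286 = 0.2713
Extrapolate from 53.4 m to 93.6 m: V₃ = 17.9 × (93.6/53.4)^0.2713 = 17.9 × 1.1645 = 20.8443 m/s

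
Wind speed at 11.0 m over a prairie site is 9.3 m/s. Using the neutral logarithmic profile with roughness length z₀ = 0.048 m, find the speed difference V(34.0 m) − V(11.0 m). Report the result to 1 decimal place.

Log law: V₂ = V₁ · ln(z₂/z₀)/ln(z₁/z₀) = 9.3 × 6.5629/5.4344 = 11.2311 m/s
ΔV = 11.2311 − 9.3 = 1.9311 m/s

1.9 m/s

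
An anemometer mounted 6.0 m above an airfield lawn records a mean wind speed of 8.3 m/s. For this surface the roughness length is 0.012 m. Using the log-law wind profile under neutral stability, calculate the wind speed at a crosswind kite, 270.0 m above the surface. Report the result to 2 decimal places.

13.38 m/s

Log law: V(z) ∝ ln(z/z₀), so V₂/V₁ = ln(z₂/z₀) / ln(z₁/z₀).
ln(270.0/0.012) = 10.0213, ln(6.0/0.012) = 6.2146
V₂ = 8.3 × 10.0213/6.2146 = 8.3 × 1.6125 = 13.3840 m/s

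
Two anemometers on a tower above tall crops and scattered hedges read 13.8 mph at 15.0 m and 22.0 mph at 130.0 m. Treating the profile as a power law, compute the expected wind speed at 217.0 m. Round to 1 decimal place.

First find α: α = ln(V₂/V₁)/ln(z₂/z₁) = ln(22.0/13.8)/ln(130.0/15.0) = 0.46637/2.15948 = 0.2160
Extrapolate from 130.0 m to 217.0 m: V₃ = 22.0 × (217.0/130.0)^0.2160 = 22.0 × 1.1170 = 24.5742 mph

24.6 mph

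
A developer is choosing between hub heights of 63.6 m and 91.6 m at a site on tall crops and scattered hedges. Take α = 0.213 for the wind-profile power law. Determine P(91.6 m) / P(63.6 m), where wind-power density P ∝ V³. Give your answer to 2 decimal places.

Speed ratio: V_B/V_A = (z_B/z_A)^α = (91.6/63.6)^0.213 = (1.4403)^0.213 = 1.08081
Power-density ratio: P_B/P_A = (V_B/V_A)³ = (1.08081)³ = 1.26253

1.26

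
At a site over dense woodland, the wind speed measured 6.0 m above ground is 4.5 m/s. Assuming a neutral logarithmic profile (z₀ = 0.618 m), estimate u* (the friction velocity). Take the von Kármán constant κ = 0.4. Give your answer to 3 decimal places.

u* ≈ 0.792 m/s

Log law: V(z) = (u*/κ) · ln(z/z₀) ⇒ u* = κ · V / ln(z/z₀)
u* = 0.4 × 4.5 / ln(6.0/0.618) = 0.4 × 4.5 / 2.2730
   = 1.8000 / 2.2730 = 0.7919 m/s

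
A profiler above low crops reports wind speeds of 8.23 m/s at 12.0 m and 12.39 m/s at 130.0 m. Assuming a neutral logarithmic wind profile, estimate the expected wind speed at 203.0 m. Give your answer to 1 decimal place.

Log law: V ∝ ln(z/z₀). From the pair, with r = V₁/V₂ = 0.66425,
ln z₀ = (ln z₁ − r·ln z₂)/(1 − r) = (2.4849 − 0.66425×4.8675)/0.33575 = -2.2288 → z₀ = 0.1077 m
V₃ = V₁ · ln(z₃/z₀)/ln(z₁/z₀) = 8.23 × 7.5420/4.7137 = 13.1681 m/s

13.2 m/s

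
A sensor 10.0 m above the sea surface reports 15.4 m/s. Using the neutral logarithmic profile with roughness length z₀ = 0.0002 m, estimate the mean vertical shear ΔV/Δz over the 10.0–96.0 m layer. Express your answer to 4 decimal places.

Log law: V₂ = V₁ · ln(z₂/z₀)/ln(z₁/z₀) = 15.4 × 13.0815/10.8198 = 18.6192 m/s
ΔV/Δz = (18.6192 − 15.4)/(96.0 − 10.0) = 3.2192/86.0000 = 0.03743 m/s/m

0.0374 m/s/m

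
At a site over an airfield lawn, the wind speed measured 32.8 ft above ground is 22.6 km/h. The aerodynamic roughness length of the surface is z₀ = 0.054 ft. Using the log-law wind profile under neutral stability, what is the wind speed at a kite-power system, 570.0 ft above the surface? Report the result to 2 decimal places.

Log law: V(z) ∝ ln(z/z₀), so V₂/V₁ = ln(z₂/z₀) / ln(z₁/z₀).
ln(570.0/0.054) = 9.2644, ln(32.8/0.054) = 6.4092
V₂ = 22.6 × 9.2644/6.4092 = 22.6 × 1.4455 = 32.6680 km/h

32.67 km/h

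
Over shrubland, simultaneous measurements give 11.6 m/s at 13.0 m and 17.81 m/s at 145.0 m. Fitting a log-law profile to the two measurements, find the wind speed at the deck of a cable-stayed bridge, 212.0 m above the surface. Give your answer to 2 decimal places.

Log law: V ∝ ln(z/z₀). From the pair, with r = V₁/V₂ = 0.65132,
ln z₀ = (ln z₁ − r·ln z₂)/(1 − r) = (2.5649 − 0.65132×4.9767)/0.34868 = -1.9402 → z₀ = 0.1437 m
V₃ = V₁ · ln(z₃/z₀)/ln(z₁/z₀) = 11.6 × 7.2967/4.5051 = 18.7881 m/s

18.79 m/s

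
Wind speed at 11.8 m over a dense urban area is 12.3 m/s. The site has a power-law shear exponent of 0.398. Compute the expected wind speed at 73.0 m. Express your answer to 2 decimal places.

Power-law profile: V₂ = V₁ · (z₂/z₁)^α
V₂ = 12.3 × (73.0/11.8)^0.398 = 12.3 × (6.1864)^0.398
    = 12.3 × 2.0653 = 25.4038 m/s

25.40 m/s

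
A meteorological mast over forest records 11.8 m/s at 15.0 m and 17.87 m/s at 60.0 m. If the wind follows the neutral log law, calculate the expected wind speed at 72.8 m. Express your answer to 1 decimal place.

Log law: V ∝ ln(z/z₀). From the pair, with r = V₁/V₂ = 0.66032,
ln z₀ = (ln z₁ − r·ln z₂)/(1 − r) = (2.7081 − 0.66032×4.0943)/0.33968 = 0.0131 → z₀ = 1.013 m
V₃ = V₁ · ln(z₃/z₀)/ln(z₁/z₀) = 11.8 × 4.2746/2.6949 = 18.7167 m/s

18.7 m/s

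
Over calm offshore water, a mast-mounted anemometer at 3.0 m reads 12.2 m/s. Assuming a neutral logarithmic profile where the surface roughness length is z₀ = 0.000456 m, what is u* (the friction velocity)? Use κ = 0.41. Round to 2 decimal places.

u* ≈ 0.57 m/s

Log law: V(z) = (u*/κ) · ln(z/z₀) ⇒ u* = κ · V / ln(z/z₀)
u* = 0.41 × 12.2 / ln(3.0/0.000456) = 0.41 × 12.2 / 8.7916
   = 5.0020 / 8.7916 = 0.5690 m/s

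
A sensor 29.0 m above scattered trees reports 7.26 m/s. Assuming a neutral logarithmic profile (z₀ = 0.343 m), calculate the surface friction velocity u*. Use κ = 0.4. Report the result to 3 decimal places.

u* ≈ 0.654 m/s

Log law: V(z) = (u*/κ) · ln(z/z₀) ⇒ u* = κ · V / ln(z/z₀)
u* = 0.4 × 7.26 / ln(29.0/0.343) = 0.4 × 7.26 / 4.4373
   = 2.9040 / 4.4373 = 0.6544 m/s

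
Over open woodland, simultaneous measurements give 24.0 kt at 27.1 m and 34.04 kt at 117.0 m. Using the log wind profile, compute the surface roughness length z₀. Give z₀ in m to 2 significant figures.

Log law: V(z) ∝ ln(z/z₀). With r = V₁/V₂ = 24.0/34.04 = 0.70505,
r · ln(z₂/z₀) = ln(z₁/z₀) ⇒ ln z₀ = (ln z₁ − r·ln z₂)/(1 − r)
ln z₀ = (3.29953 − 0.70505×4.76217) / 0.29495 = -0.1968
z₀ = exp(-0.1968) = 0.8213 m

z₀ ≈ 0.82 m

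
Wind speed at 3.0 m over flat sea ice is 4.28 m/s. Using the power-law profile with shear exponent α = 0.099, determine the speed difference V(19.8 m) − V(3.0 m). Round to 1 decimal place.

Power law: V₂ = V₁ · (z₂/z₁)^α = 4.28 × (6.6000)^0.099 = 5.1592 m/s
ΔV = 5.1592 − 4.28 = 0.8792 m/s

0.9 m/s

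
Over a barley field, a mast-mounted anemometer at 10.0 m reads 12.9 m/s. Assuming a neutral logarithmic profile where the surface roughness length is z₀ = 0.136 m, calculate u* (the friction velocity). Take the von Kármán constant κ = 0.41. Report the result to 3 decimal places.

Log law: V(z) = (u*/κ) · ln(z/z₀) ⇒ u* = κ · V / ln(z/z₀)
u* = 0.41 × 12.9 / ln(10.0/0.136) = 0.41 × 12.9 / 4.2977
   = 5.2890 / 4.2977 = 1.2307 m/s

u* ≈ 1.231 m/s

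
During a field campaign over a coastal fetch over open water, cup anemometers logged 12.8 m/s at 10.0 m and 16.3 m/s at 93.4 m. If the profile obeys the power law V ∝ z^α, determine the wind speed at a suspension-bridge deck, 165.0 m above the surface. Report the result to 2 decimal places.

17.34 m/s

First find α: α = ln(V₂/V₁)/ln(z₂/z₁) = ln(16.3/12.8)/ln(93.4/10.0) = 0.24172/2.23431 = 0.1082
Extrapolate from 93.4 m to 165.0 m: V₃ = 16.3 × (165.0/93.4)^0.1082 = 16.3 × 1.0635 = 17.3350 m/s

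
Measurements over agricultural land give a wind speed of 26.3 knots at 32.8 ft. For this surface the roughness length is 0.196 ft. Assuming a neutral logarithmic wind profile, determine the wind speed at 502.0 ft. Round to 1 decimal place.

40.3 knots

Log law: V(z) ∝ ln(z/z₀), so V₂/V₁ = ln(z₂/z₀) / ln(z₁/z₀).
ln(502.0/0.196) = 7.8482, ln(32.8/0.196) = 5.1201
V₂ = 26.3 × 7.8482/5.1201 = 26.3 × 1.5328 = 40.3137 knots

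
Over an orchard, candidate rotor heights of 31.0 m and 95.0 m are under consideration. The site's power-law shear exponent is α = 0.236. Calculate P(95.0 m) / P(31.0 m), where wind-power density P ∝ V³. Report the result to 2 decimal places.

2.21

Speed ratio: V_B/V_A = (z_B/z_A)^α = (95.0/31.0)^0.236 = (3.0645)^0.236 = 1.30251
Power-density ratio: P_B/P_A = (V_B/V_A)³ = (1.30251)³ = 2.20976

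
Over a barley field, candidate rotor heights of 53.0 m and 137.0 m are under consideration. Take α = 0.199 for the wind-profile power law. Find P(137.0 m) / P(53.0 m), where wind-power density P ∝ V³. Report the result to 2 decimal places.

Speed ratio: V_B/V_A = (z_B/z_A)^α = (137.0/53.0)^0.199 = (2.5849)^0.199 = 1.20803
Power-density ratio: P_B/P_A = (V_B/V_A)³ = (1.20803)³ = 1.76291

1.76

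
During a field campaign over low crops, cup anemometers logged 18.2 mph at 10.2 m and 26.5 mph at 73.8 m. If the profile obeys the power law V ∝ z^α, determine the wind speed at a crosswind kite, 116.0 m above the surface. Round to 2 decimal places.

First find α: α = ln(V₂/V₁)/ln(z₂/z₁) = ln(26.5/18.2)/ln(73.8/10.2) = 0.37572/1.97897 = 0.1899
Extrapolate from 73.8 m to 116.0 m: V₃ = 26.5 × (116.0/73.8)^0.1899 = 26.5 × 1.0897 = 28.8758 mph

28.88 mph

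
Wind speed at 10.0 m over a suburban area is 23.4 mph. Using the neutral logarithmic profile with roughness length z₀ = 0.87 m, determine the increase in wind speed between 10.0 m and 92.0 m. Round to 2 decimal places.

21.27 mph

Log law: V₂ = V₁ · ln(z₂/z₀)/ln(z₁/z₀) = 23.4 × 4.6611/2.4418 = 44.6664 mph
ΔV = 44.6664 − 23.4 = 21.2664 mph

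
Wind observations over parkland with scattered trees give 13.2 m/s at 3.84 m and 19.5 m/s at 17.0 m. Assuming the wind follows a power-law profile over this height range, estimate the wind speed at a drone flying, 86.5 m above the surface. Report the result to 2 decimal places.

First find α: α = ln(V₂/V₁)/ln(z₂/z₁) = ln(19.5/13.2)/ln(17.0/3.84) = 0.39020/1.48774 = 0.2623
Extrapolate from 17.0 m to 86.5 m: V₃ = 19.5 × (86.5/17.0)^0.2623 = 19.5 × 1.5322 = 29.8779 m/s

29.88 m/s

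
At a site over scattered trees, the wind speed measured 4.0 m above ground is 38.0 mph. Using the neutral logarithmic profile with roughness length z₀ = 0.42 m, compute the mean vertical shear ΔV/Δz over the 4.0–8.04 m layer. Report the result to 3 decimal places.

2.914 mph/m

Log law: V₂ = V₁ · ln(z₂/z₀)/ln(z₁/z₀) = 38.0 × 2.9519/2.2538 = 49.7709 mph
ΔV/Δz = (49.7709 − 38.0)/(8.04 − 4.0) = 11.7709/4.0400 = 2.91358 mph/m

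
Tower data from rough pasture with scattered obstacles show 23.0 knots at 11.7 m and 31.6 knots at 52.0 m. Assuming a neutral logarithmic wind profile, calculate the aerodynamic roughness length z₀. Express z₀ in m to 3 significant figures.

Log law: V(z) ∝ ln(z/z₀). With r = V₁/V₂ = 23.0/31.6 = 0.72785,
r · ln(z₂/z₀) = ln(z₁/z₀) ⇒ ln z₀ = (ln z₁ − r·ln z₂)/(1 − r)
ln z₀ = (2.45959 − 0.72785×3.95124) / 0.27215 = -1.5297
z₀ = exp(-1.5297) = 0.2166 m

z₀ ≈ 0.217 m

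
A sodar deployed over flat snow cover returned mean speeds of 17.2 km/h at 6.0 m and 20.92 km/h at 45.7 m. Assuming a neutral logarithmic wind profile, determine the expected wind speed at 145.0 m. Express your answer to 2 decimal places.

Log law: V ∝ ln(z/z₀). From the pair, with r = V₁/V₂ = 0.82218,
ln z₀ = (ln z₁ − r·ln z₂)/(1 − r) = (1.7918 − 0.82218×3.8221)/0.17782 = -7.5958 → z₀ = 0.0005025 m
V₃ = V₁ · ln(z₃/z₀)/ln(z₁/z₀) = 17.2 × 12.5726/9.3876 = 23.0355 km/h

23.04 km/h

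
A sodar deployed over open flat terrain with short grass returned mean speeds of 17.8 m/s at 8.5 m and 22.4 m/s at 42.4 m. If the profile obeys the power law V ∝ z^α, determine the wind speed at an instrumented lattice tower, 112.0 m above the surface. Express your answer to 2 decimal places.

First find α: α = ln(V₂/V₁)/ln(z₂/z₁) = ln(22.4/17.8)/ln(42.4/8.5) = 0.22986/1.60708 = 0.1430
Extrapolate from 42.4 m to 112.0 m: V₃ = 22.4 × (112.0/42.4)^0.1430 = 22.4 × 1.1490 = 25.7387 m/s

25.74 m/s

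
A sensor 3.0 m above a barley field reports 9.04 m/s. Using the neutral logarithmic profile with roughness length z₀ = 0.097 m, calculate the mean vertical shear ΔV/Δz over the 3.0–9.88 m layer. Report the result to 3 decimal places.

0.456 m/s/m

Log law: V₂ = V₁ · ln(z₂/z₀)/ln(z₁/z₀) = 9.04 × 4.6236/3.4317 = 12.1798 m/s
ΔV/Δz = (12.1798 − 9.04)/(9.88 − 3.0) = 3.1398/6.8800 = 0.45637 m/s/m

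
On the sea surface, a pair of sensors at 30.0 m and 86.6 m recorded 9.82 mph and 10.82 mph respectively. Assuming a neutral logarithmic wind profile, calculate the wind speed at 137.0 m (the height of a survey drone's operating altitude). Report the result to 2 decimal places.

11.25 mph

Log law: V ∝ ln(z/z₀). From the pair, with r = V₁/V₂ = 0.90758,
ln z₀ = (ln z₁ − r·ln z₂)/(1 − r) = (3.4012 − 0.90758×4.4613)/0.09242 = -7.0090 → z₀ = 0.0009037 m
V₃ = V₁ · ln(z₃/z₀)/ln(z₁/z₀) = 9.82 × 11.9290/10.4102 = 11.2527 mph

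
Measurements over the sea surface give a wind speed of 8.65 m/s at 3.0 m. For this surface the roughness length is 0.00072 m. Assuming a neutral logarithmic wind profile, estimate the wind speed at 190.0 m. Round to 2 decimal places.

Log law: V(z) ∝ ln(z/z₀), so V₂/V₁ = ln(z₂/z₀) / ln(z₁/z₀).
ln(190.0/0.00072) = 12.4833, ln(3.0/0.00072) = 8.3349
V₂ = 8.65 × 12.4833/8.3349 = 8.65 × 1.4977 = 12.9553 m/s

12.96 m/s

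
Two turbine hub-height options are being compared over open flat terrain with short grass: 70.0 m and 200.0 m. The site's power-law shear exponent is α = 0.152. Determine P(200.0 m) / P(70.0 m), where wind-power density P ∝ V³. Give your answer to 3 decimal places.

1.614

Speed ratio: V_B/V_A = (z_B/z_A)^α = (200.0/70.0)^0.152 = (2.8571)^0.152 = 1.17301
Power-density ratio: P_B/P_A = (V_B/V_A)³ = (1.17301)³ = 1.61401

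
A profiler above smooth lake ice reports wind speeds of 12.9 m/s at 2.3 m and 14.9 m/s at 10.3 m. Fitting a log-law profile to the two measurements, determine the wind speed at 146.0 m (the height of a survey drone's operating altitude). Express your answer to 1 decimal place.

18.4 m/s

Log law: V ∝ ln(z/z₀). From the pair, with r = V₁/V₂ = 0.86577,
ln z₀ = (ln z₁ − r·ln z₂)/(1 − r) = (0.8329 − 0.86577×2.3321)/0.13423 = -8.8372 → z₀ = 0.0001452 m
V₃ = V₁ · ln(z₃/z₀)/ln(z₁/z₀) = 12.9 × 13.8208/9.6701 = 18.4371 m/s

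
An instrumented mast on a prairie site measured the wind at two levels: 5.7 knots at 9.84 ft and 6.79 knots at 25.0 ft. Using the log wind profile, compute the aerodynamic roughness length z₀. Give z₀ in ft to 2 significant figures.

z₀ ≈ 0.075 ft

Log law: V(z) ∝ ln(z/z₀). With r = V₁/V₂ = 5.7/6.79 = 0.83947,
r · ln(z₂/z₀) = ln(z₁/z₀) ⇒ ln z₀ = (ln z₁ − r·ln z₂)/(1 − r)
ln z₀ = (2.28646 − 0.83947×3.21888) / 0.16053 = -2.5895
z₀ = exp(-2.5895) = 0.07506 ft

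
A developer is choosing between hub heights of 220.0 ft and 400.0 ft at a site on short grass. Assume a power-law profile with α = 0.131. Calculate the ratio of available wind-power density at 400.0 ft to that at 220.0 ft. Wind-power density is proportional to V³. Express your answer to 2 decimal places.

Speed ratio: V_B/V_A = (z_B/z_A)^α = (400.0/220.0)^0.131 = (1.8182)^0.131 = 1.08147
Power-density ratio: P_B/P_A = (V_B/V_A)³ = (1.08147)³ = 1.26485

1.26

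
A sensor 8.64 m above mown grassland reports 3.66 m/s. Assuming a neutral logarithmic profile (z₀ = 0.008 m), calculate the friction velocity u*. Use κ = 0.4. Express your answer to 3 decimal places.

u* ≈ 0.210 m/s

Log law: V(z) = (u*/κ) · ln(z/z₀) ⇒ u* = κ · V / ln(z/z₀)
u* = 0.4 × 3.66 / ln(8.64/0.008) = 0.4 × 3.66 / 6.9847
   = 1.4640 / 6.9847 = 0.2096 m/s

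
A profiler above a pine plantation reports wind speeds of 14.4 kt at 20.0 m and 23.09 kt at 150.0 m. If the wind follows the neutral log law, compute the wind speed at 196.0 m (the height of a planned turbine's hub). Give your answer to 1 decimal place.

Log law: V ∝ ln(z/z₀). From the pair, with r = V₁/V₂ = 0.62365,
ln z₀ = (ln z₁ − r·ln z₂)/(1 − r) = (2.9957 − 0.62365×5.0106)/0.37635 = -0.3431 → z₀ = 0.7096 m
V₃ = V₁ · ln(z₃/z₀)/ln(z₁/z₀) = 14.4 × 5.6212/3.3388 = 24.2436 kt

24.2 kt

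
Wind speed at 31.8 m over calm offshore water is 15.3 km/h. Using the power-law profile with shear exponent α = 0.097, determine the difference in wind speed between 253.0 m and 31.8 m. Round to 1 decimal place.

3.4 km/h

Power law: V₂ = V₁ · (z₂/z₁)^α = 15.3 × (7.9560)^0.097 = 18.7093 km/h
ΔV = 18.7093 − 15.3 = 3.4093 km/h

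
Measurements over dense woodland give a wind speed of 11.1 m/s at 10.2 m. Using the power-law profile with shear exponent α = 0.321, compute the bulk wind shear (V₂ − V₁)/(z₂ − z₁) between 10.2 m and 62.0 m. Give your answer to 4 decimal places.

0.1682 m/s/m

Power law: V₂ = V₁ · (z₂/z₁)^α = 11.1 × (6.0784)^0.321 = 19.8116 m/s
ΔV/Δz = (19.8116 − 11.1)/(62.0 − 10.2) = 8.7116/51.8000 = 0.16818 m/s/m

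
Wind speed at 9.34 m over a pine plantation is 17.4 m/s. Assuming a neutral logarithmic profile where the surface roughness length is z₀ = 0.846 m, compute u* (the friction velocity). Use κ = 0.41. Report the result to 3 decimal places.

Log law: V(z) = (u*/κ) · ln(z/z₀) ⇒ u* = κ · V / ln(z/z₀)
u* = 0.41 × 17.4 / ln(9.34/0.846) = 0.41 × 17.4 / 2.4015
   = 7.1340 / 2.4015 = 2.9706 m/s

u* ≈ 2.971 m/s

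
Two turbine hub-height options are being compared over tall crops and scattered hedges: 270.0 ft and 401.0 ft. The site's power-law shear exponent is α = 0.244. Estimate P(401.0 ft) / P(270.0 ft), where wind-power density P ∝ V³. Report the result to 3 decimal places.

Speed ratio: V_B/V_A = (z_B/z_A)^α = (401.0/270.0)^0.244 = (1.4852)^0.244 = 1.10132
Power-density ratio: P_B/P_A = (V_B/V_A)³ = (1.10132)³ = 1.33581

1.336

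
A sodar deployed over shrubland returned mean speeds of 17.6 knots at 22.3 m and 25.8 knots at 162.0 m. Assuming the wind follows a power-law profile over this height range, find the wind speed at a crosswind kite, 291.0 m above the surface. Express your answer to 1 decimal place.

First find α: α = ln(V₂/V₁)/ln(z₂/z₁) = ln(25.8/17.6)/ln(162.0/22.3) = 0.38248/1.98301 = 0.1929
Extrapolate from 162.0 m to 291.0 m: V₃ = 25.8 × (291.0/162.0)^0.1929 = 25.8 × 1.1196 = 28.8857 knots

28.9 knots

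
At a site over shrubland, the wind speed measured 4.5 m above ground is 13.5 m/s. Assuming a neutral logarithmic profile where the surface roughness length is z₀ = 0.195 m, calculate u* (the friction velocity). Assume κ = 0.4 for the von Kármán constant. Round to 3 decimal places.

u* ≈ 1.720 m/s

Log law: V(z) = (u*/κ) · ln(z/z₀) ⇒ u* = κ · V / ln(z/z₀)
u* = 0.4 × 13.5 / ln(4.5/0.195) = 0.4 × 13.5 / 3.1388
   = 5.4000 / 3.1388 = 1.7204 m/s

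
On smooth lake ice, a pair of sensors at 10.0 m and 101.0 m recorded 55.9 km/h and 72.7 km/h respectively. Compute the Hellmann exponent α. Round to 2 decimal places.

α ≈ 0.11

Power law: V₂/V₁ = (z₂/z₁)^α ⇒ α = ln(V₂/V₁) / ln(z₂/z₁)
α = ln(72.7/55.9) / ln(101.0/10.0) = ln(1.3005) / ln(10.1000)
  = 0.26278 / 2.31254 = 0.11363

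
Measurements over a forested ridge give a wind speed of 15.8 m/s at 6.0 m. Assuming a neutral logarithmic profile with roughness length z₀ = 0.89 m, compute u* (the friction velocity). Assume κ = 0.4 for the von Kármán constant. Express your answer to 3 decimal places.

u* ≈ 3.312 m/s

Log law: V(z) = (u*/κ) · ln(z/z₀) ⇒ u* = κ · V / ln(z/z₀)
u* = 0.4 × 15.8 / ln(6.0/0.89) = 0.4 × 15.8 / 1.9083
   = 6.3200 / 1.9083 = 3.3119 m/s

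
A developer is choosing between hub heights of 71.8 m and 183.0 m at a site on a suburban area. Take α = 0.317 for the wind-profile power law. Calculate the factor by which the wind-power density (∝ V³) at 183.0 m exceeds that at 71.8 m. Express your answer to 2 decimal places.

Speed ratio: V_B/V_A = (z_B/z_A)^α = (183.0/71.8)^0.317 = (2.5487)^0.317 = 1.34526
Power-density ratio: P_B/P_A = (V_B/V_A)³ = (1.34526)³ = 2.43454

2.43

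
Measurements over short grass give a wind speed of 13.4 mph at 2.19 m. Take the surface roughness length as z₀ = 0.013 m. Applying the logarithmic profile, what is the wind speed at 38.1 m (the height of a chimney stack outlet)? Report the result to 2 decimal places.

20.87 mph

Log law: V(z) ∝ ln(z/z₀), so V₂/V₁ = ln(z₂/z₀) / ln(z₁/z₀).
ln(38.1/0.013) = 7.9830, ln(2.19/0.013) = 5.1267
V₂ = 13.4 × 7.9830/5.1267 = 13.4 × 1.5571 = 20.8657 mph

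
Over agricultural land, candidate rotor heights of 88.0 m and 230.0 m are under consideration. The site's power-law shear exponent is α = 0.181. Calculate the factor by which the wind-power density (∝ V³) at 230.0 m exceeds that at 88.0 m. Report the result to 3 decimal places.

1.685

Speed ratio: V_B/V_A = (z_B/z_A)^α = (230.0/88.0)^0.181 = (2.6136)^0.181 = 1.18993
Power-density ratio: P_B/P_A = (V_B/V_A)³ = (1.18993)³ = 1.68486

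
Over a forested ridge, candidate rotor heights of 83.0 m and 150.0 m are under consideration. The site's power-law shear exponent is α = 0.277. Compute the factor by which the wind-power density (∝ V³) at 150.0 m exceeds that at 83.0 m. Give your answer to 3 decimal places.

1.635

Speed ratio: V_B/V_A = (z_B/z_A)^α = (150.0/83.0)^0.277 = (1.8072)^0.277 = 1.17813
Power-density ratio: P_B/P_A = (V_B/V_A)³ = (1.17813)³ = 1.63523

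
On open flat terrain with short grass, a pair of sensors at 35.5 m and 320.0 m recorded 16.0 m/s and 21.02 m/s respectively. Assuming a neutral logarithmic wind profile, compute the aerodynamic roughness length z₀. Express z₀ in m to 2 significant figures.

z₀ ≈ 0.032 m

Log law: V(z) ∝ ln(z/z₀). With r = V₁/V₂ = 16.0/21.02 = 0.76118,
r · ln(z₂/z₀) = ln(z₁/z₀) ⇒ ln z₀ = (ln z₁ − r·ln z₂)/(1 − r)
ln z₀ = (3.56953 − 0.76118×5.76832) / 0.23882 = -3.4386
z₀ = exp(-3.4386) = 0.03211 m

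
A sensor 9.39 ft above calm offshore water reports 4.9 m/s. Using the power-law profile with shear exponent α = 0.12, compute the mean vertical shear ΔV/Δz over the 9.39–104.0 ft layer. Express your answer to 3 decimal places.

0.017 m/s/ft

Power law: V₂ = V₁ · (z₂/z₁)^α = 4.9 × (11.0756)^0.12 = 6.5391 m/s
ΔV/Δz = (6.5391 − 4.9)/(104.0 − 9.39) = 1.6391/94.6100 = 0.01733 m/s/ft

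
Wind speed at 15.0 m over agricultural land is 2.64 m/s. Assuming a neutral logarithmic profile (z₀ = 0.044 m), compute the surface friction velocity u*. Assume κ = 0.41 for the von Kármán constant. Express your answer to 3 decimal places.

Log law: V(z) = (u*/κ) · ln(z/z₀) ⇒ u* = κ · V / ln(z/z₀)
u* = 0.41 × 2.64 / ln(15.0/0.044) = 0.41 × 2.64 / 5.8316
   = 1.0824 / 5.8316 = 0.1856 m/s

u* ≈ 0.186 m/s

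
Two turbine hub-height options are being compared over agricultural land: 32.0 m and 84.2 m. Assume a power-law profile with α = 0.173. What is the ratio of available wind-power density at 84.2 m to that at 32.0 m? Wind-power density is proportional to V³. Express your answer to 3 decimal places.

Speed ratio: V_B/V_A = (z_B/z_A)^α = (84.2/32.0)^0.173 = (2.6313)^0.173 = 1.18219
Power-density ratio: P_B/P_A = (V_B/V_A)³ = (1.18219)³ = 1.65221

1.652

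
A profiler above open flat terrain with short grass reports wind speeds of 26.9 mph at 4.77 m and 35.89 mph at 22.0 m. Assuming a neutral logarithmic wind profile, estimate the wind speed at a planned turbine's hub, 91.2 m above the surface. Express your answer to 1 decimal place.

44.3 mph

Log law: V ∝ ln(z/z₀). From the pair, with r = V₁/V₂ = 0.74951,
ln z₀ = (ln z₁ − r·ln z₂)/(1 − r) = (1.5623 − 0.74951×3.0910)/0.25049 = -3.0118 → z₀ = 0.04920 m
V₃ = V₁ · ln(z₃/z₀)/ln(z₁/z₀) = 26.9 × 7.5249/4.5742 = 44.2526 mph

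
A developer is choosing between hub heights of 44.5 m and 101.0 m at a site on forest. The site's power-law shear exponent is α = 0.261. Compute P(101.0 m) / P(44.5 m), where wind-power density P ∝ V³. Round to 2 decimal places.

Speed ratio: V_B/V_A = (z_B/z_A)^α = (101.0/44.5)^0.261 = (2.2697)^0.261 = 1.23853
Power-density ratio: P_B/P_A = (V_B/V_A)³ = (1.23853)³ = 1.89984

1.90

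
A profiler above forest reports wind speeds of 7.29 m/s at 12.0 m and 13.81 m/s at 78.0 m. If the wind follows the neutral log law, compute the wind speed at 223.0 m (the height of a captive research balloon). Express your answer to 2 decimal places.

17.47 m/s

Log law: V ∝ ln(z/z₀). From the pair, with r = V₁/V₂ = 0.52788,
ln z₀ = (ln z₁ − r·ln z₂)/(1 − r) = (2.4849 − 0.52788×4.3567)/0.47212 = 0.3920 → z₀ = 1.480 m
V₃ = V₁ · ln(z₃/z₀)/ln(z₁/z₀) = 7.29 × 5.0151/2.0929 = 17.4691 m/s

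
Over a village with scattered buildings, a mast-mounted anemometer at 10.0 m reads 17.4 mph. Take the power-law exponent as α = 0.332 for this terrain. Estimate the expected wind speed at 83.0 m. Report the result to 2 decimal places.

35.13 mph

Power-law profile: V₂ = V₁ · (z₂/z₁)^α
V₂ = 17.4 × (83.0/10.0)^0.332 = 17.4 × (8.3000)^0.332
    = 17.4 × 2.0190 = 35.1304 mph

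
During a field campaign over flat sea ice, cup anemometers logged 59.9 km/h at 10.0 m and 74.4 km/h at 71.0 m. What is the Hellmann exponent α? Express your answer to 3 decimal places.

Power law: V₂/V₁ = (z₂/z₁)^α ⇒ α = ln(V₂/V₁) / ln(z₂/z₁)
α = ln(74.4/59.9) / ln(71.0/10.0) = ln(1.2421) / ln(7.1000)
  = 0.21678 / 1.96009 = 0.11060

α ≈ 0.111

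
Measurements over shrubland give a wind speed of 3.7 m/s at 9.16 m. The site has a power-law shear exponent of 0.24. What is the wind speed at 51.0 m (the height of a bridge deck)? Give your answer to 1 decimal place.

5.6 m/s

Power-law profile: V₂ = V₁ · (z₂/z₁)^α
V₂ = 3.7 × (51.0/9.16)^0.24 = 3.7 × (5.5677)^0.24
    = 3.7 × 1.5099 = 5.5868 m/s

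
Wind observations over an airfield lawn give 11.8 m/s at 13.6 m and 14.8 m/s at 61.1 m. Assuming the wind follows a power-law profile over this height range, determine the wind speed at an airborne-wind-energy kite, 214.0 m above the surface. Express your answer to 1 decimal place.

17.9 m/s

First find α: α = ln(V₂/V₁)/ln(z₂/z₁) = ln(14.8/11.8)/ln(61.1/13.6) = 0.22653/1.50244 = 0.1508
Extrapolate from 61.1 m to 214.0 m: V₃ = 14.8 × (214.0/61.1)^0.1508 = 14.8 × 1.2080 = 17.8788 m/s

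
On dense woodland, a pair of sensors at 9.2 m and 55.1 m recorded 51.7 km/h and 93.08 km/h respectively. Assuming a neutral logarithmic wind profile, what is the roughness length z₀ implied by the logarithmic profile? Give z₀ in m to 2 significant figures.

z₀ ≈ 0.98 m

Log law: V(z) ∝ ln(z/z₀). With r = V₁/V₂ = 51.7/93.08 = 0.55544,
r · ln(z₂/z₀) = ln(z₁/z₀) ⇒ ln z₀ = (ln z₁ − r·ln z₂)/(1 − r)
ln z₀ = (2.21920 − 0.55544×4.00915) / 0.44456 = -0.0171
z₀ = exp(-0.0171) = 0.9830 m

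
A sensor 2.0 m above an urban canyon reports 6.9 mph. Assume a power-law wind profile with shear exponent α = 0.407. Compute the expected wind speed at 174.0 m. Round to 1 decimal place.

42.5 mph

Power-law profile: V₂ = V₁ · (z₂/z₁)^α
V₂ = 6.9 × (174.0/2.0)^0.407 = 6.9 × (87.0000)^0.407
    = 6.9 × 6.1572 = 42.4848 mph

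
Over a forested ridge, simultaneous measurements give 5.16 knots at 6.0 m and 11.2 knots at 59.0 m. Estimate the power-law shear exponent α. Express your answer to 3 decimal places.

Power law: V₂/V₁ = (z₂/z₁)^α ⇒ α = ln(V₂/V₁) / ln(z₂/z₁)
α = ln(11.2/5.16) / ln(59.0/6.0) = ln(2.1705) / ln(9.8333)
  = 0.77498 / 2.28578 = 0.33904

α ≈ 0.339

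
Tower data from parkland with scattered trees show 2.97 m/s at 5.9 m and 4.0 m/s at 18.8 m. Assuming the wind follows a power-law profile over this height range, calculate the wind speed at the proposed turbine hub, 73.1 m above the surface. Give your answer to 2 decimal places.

First find α: α = ln(V₂/V₁)/ln(z₂/z₁) = ln(4.0/2.97)/ln(18.8/5.9) = 0.29773/1.15890 = 0.2569
Extrapolate from 18.8 m to 73.1 m: V₃ = 4.0 × (73.1/18.8)^0.2569 = 4.0 × 1.4175 = 5.6699 m/s

5.67 m/s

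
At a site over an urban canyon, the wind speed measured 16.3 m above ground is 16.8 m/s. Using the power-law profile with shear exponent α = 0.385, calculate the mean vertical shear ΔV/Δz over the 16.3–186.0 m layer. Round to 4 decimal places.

0.1538 m/s/m

Power law: V₂ = V₁ · (z₂/z₁)^α = 16.8 × (11.4110)^0.385 = 42.8923 m/s
ΔV/Δz = (42.8923 − 16.8)/(186.0 − 16.3) = 26.0923/169.7000 = 0.15376 m/s/m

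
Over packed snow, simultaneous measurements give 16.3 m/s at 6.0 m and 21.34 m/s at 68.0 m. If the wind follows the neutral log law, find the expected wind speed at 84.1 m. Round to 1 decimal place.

21.8 m/s

Log law: V ∝ ln(z/z₀). From the pair, with r = V₁/V₂ = 0.76382,
ln z₀ = (ln z₁ − r·ln z₂)/(1 − r) = (1.7918 − 0.76382×4.2195)/0.23618 = -6.0599 → z₀ = 0.002335 m
V₃ = V₁ · ln(z₃/z₀)/ln(z₁/z₀) = 16.3 × 10.4919/7.8516 = 21.7811 m/s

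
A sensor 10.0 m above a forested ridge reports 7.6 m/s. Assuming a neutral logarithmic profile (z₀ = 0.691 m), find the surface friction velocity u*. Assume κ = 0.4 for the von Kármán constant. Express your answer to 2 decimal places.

u* ≈ 1.14 m/s

Log law: V(z) = (u*/κ) · ln(z/z₀) ⇒ u* = κ · V / ln(z/z₀)
u* = 0.4 × 7.6 / ln(10.0/0.691) = 0.4 × 7.6 / 2.6722
   = 3.0400 / 2.6722 = 1.1376 m/s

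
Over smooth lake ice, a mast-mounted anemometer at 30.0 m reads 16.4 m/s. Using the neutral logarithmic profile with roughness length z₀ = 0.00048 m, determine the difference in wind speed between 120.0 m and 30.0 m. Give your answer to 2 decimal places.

Log law: V₂ = V₁ · ln(z₂/z₀)/ln(z₁/z₀) = 16.4 × 12.4292/11.0429 = 18.4588 m/s
ΔV = 18.4588 − 16.4 = 2.0588 m/s

2.06 m/s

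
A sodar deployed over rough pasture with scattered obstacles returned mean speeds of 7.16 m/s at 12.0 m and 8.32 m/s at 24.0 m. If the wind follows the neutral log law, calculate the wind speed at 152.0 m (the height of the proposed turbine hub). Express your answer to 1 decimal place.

11.4 m/s

Log law: V ∝ ln(z/z₀). From the pair, with r = V₁/V₂ = 0.86058,
ln z₀ = (ln z₁ − r·ln z₂)/(1 − r) = (2.4849 − 0.86058×3.1781)/0.13942 = -1.7935 → z₀ = 0.1664 m
V₃ = V₁ · ln(z₃/z₀)/ln(z₁/z₀) = 7.16 × 6.8174/4.2784 = 11.4090 m/s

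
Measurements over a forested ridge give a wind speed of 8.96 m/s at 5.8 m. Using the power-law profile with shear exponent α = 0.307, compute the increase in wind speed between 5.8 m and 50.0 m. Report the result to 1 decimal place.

8.4 m/s

Power law: V₂ = V₁ · (z₂/z₁)^α = 8.96 × (8.6207)^0.307 = 17.3588 m/s
ΔV = 17.3588 − 8.96 = 8.3988 m/s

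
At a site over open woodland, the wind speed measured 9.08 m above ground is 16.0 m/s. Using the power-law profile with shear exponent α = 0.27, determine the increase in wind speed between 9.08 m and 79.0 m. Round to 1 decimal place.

12.7 m/s

Power law: V₂ = V₁ · (z₂/z₁)^α = 16.0 × (8.7004)^0.27 = 28.6943 m/s
ΔV = 28.6943 − 16.0 = 12.6943 m/s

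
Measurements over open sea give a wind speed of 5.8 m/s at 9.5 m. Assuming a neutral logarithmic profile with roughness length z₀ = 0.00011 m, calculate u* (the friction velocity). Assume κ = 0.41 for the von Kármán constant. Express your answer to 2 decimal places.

u* ≈ 0.21 m/s

Log law: V(z) = (u*/κ) · ln(z/z₀) ⇒ u* = κ · V / ln(z/z₀)
u* = 0.41 × 5.8 / ln(9.5/0.00011) = 0.41 × 5.8 / 11.3663
   = 2.3780 / 11.3663 = 0.2092 m/s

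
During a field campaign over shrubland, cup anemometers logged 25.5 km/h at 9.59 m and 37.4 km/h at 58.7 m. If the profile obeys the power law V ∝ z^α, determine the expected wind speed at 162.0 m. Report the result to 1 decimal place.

46.4 km/h

First find α: α = ln(V₂/V₁)/ln(z₂/z₁) = ln(37.4/25.5)/ln(58.7/9.59) = 0.38299/1.81172 = 0.2114
Extrapolate from 58.7 m to 162.0 m: V₃ = 37.4 × (162.0/58.7)^0.2114 = 37.4 × 1.2394 = 46.3523 km/h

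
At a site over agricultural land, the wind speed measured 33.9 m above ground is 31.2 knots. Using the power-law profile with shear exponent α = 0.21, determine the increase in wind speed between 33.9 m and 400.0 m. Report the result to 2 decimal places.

21.19 knots

Power law: V₂ = V₁ · (z₂/z₁)^α = 31.2 × (11.7994)^0.21 = 52.3896 knots
ΔV = 52.3896 − 31.2 = 21.1896 knots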